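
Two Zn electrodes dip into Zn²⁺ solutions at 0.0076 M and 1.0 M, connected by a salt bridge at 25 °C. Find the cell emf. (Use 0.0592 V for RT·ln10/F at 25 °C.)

Both half-cells are Zn²⁺/Zn, so E°_cell = 0. The concentrated side is the cathode; the cell reaction moves Zn²⁺ from high to low concentration with n = 2.
Q = [Zn²⁺]_dilute/[Zn²⁺]_conc = 0.0076/1.0 = 0.00760.
E = 0 − (0.0592/2) log Q = −(0.0592/2)(-2.119) = 0.0627 V.

0.063 V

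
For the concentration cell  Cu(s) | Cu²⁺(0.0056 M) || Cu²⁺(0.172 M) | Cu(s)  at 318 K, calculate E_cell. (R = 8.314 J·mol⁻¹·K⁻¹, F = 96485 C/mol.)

Both half-cells are Cu²⁺/Cu, so E°_cell = 0. The concentrated side is the cathode; the cell reaction moves Cu²⁺ from high to low concentration with n = 2.
Q = [Cu²⁺]_dilute/[Cu²⁺]_conc = 0.0056/0.172 = 0.0326.
E = 0 − (RT/nF) ln Q = −((8.314×318)/(2×96485))(-3.425) = 0.0469 V.

0.047 V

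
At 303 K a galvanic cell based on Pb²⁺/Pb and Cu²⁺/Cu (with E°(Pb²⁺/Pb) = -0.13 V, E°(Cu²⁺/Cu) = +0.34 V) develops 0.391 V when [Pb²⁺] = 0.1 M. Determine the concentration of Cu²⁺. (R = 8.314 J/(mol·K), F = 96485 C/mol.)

From the Nernst equation, ln Q = nF(E° − E)/RT = 2×96485×(0.47 − 0.391)/(8.314×303) = 6.052, so Q = 425.
With Q = [Pb²⁺]/[Cu²⁺] and the known concentrations, [Cu²⁺] in the denominator gives [Cu²⁺] = 2.4 × 10^-4 M.

2.4 × 10^-4 M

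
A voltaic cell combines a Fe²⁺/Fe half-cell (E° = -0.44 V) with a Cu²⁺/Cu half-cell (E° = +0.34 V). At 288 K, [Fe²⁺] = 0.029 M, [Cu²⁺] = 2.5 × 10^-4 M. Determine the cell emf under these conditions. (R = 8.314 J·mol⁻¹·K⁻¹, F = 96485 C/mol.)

0.721 V

The Cu²⁺/Cu couple has the higher reduction potential and acts as the cathode, so E°_cell = +0.34 − (-0.44) = 0.78 V.
Balancing electrons gives n = 2; the reaction quotient is Q = [Fe²⁺]/[Cu²⁺] = 116.
E = E° − (RT/nF) ln Q = 0.78 − (8.314×288)/(2×96485) × (4.754) = 0.780 − 0.059 = 0.721 V.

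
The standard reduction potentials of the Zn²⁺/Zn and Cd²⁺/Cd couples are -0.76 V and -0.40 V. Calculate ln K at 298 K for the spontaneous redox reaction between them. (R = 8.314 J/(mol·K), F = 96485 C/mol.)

E°_cell = -0.40 − (-0.76) = 0.36 V, with n = 2 electrons transferred.
At equilibrium E = 0, so the Nernst equation gives ln K = nFE°/RT = (2)(96485)(0.36)/((8.314)(298)) = 28.04.

ln K = 28.0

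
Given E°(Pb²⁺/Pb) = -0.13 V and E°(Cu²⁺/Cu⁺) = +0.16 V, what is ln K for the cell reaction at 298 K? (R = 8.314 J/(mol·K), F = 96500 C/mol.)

E°_cell = +0.16 − (-0.13) = 0.29 V, with n = 2 electrons transferred.
At equilibrium E = 0, so the Nernst equation gives ln K = nFE°/RT = (2)(96500)(0.29)/((8.314)(298)) = 22.59.

ln K = 22.6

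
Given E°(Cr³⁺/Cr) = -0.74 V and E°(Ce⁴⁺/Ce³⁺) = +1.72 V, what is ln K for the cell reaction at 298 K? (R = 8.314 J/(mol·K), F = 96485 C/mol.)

ln K = 287.4

E°_cell = +1.72 − (-0.74) = 2.46 V, with n = 3 electrons transferred.
At equilibrium E = 0, so the Nernst equation gives ln K = nFE°/RT = (3)(96485)(2.46)/((8.314)(298)) = 287.40.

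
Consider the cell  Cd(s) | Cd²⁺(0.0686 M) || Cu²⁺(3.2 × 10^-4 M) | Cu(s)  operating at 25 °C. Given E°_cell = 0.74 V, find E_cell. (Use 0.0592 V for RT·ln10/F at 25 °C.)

0.671 V

Balancing electrons gives n = 2; the reaction quotient is Q = [Cd²⁺]/[Cu²⁺] = 214.
At 25 °C, E = E° − (0.0592/n) log Q = 0.74 − (0.0592/2)(2.331) = 0.740 − 0.069 = 0.671 V.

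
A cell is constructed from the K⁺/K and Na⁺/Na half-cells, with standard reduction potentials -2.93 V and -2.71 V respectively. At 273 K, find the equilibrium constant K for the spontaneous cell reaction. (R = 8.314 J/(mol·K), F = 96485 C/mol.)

1.2 × 10^4

E°_cell = -2.71 − (-2.93) = 0.22 V, with n = 1 electron transferred.
At equilibrium E = 0, so the Nernst equation gives ln K = nFE°/RT = (1)(96485)(0.22)/((8.314)(273)) = 9.35.
K = e^9.35 = 1.2 × 10^4.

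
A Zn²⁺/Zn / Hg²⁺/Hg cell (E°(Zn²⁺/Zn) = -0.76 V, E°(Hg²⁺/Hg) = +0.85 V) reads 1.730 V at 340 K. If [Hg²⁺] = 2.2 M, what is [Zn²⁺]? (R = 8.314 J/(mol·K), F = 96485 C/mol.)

From the Nernst equation, ln Q = nF(E° − E)/RT = 2×96485×(1.61 − 1.730)/(8.314×340) = -8.192, so Q = 2.77 × 10^-4.
With Q = [Zn²⁺]/[Hg²⁺] and the known concentrations, [Zn²⁺] in the numerator gives [Zn²⁺] = 6.1 × 10^-4 M.

6.1 × 10^-4 M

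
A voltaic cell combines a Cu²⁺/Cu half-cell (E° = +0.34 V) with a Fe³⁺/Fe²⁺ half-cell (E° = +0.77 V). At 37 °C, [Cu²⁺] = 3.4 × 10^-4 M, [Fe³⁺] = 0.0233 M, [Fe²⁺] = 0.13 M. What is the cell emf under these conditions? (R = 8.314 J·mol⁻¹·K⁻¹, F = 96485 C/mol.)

The Fe³⁺/Fe²⁺ couple has the higher reduction potential and acts as the cathode, so E°_cell = +0.77 − (+0.34) = 0.43 V.
Balancing electrons gives n = 2; the reaction quotient is Q = [Cu²⁺]·[Fe²⁺]^2/[Fe³⁺]^2 = 0.0106.
E = E° − (RT/nF) ln Q = 0.43 − (8.314×310)/(2×96485) × (-4.548) = 0.430 + 0.061 = 0.491 V.

0.491 V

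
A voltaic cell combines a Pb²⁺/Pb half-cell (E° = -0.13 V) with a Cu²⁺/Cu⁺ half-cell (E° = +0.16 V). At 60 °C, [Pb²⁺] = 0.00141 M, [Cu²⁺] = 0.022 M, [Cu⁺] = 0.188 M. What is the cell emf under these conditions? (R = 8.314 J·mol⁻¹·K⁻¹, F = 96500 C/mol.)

The Cu²⁺/Cu⁺ couple has the higher reduction potential and acts as the cathode, so E°_cell = +0.16 − (-0.13) = 0.29 V.
Balancing electrons gives n = 2; the reaction quotient is Q = [Pb²⁺]·[Cu⁺]^2/[Cu²⁺]^2 = 0.103.
E = E° − (RT/nF) ln Q = 0.29 − (8.314×333)/(2×96500) × (-2.273) = 0.290 + 0.033 = 0.323 V.

0.323 V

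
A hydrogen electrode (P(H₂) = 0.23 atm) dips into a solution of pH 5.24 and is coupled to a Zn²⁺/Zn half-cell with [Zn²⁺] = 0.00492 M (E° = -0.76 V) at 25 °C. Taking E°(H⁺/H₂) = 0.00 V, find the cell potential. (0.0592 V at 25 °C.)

The hydrogen couple is the cathode, so E°_cell = 0.76 V; n = 2.
[H⁺] = 10^(−5.24) = 5.8 × 10^-6 M, and Q = [Zn²⁺]·P(H₂) / [H⁺]^2 = 3.42 × 10^7.
E = E° − (0.0592/2) log Q = 0.76 − (0.0592/2)(7.534) = 0.537 V.

0.54 V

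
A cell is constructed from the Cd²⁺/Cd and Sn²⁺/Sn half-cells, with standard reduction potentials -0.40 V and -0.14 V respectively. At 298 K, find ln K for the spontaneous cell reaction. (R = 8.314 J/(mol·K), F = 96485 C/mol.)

E°_cell = -0.14 − (-0.40) = 0.26 V, with n = 2 electrons transferred.
At equilibrium E = 0, so the Nernst equation gives ln K = nFE°/RT = (2)(96485)(0.26)/((8.314)(298)) = 20.25.

ln K = 20.3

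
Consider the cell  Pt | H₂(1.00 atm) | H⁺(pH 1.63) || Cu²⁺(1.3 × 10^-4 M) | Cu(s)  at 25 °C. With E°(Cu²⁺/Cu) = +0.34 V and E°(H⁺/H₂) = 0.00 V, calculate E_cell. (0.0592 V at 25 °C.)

0.32 V

The Cu²⁺/Cu couple is the cathode, so E°_cell = 0.34 V; n = 2.
[H⁺] = 10^(−1.63) = 0.023 M, and Q = [H⁺]^2 / ([Cu²⁺]·P(H₂)) = 4.23.
E = E° − (0.0592/2) log Q = 0.34 − (0.0592/2)(0.626) = 0.321 V.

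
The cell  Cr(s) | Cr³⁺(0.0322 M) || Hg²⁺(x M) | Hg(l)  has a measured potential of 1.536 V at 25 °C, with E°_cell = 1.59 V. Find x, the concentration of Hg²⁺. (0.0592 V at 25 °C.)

From the Nernst equation, log Q = n(E° − E)/0.0592 = 6(1.59 − 1.536)/0.0592 = 5.473, so Q = 2.97 × 10^5.
With Q = [Cr³⁺]^2/[Hg²⁺]^3 and the known concentrations, [Hg²⁺]^3 in the denominator gives [Hg²⁺] = 0.0015 M.

0.0015 M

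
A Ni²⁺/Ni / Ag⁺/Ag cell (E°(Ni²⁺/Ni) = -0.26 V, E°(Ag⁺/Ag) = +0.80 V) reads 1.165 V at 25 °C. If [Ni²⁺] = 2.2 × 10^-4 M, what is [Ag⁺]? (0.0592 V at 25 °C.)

From the Nernst equation, log Q = n(E° − E)/0.0592 = 2(1.06 − 1.165)/0.0592 = -3.547, so Q = 2.84 × 10^-4.
With Q = [Ni²⁺]/[Ag⁺]^2 and the known concentrations, [Ag⁺]^2 in the denominator gives [Ag⁺] = 0.88 M.

0.88 M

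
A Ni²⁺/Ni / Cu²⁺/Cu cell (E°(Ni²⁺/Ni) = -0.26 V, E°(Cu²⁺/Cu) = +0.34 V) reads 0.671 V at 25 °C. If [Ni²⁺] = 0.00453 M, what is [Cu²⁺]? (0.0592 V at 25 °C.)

1.1 M

From the Nernst equation, log Q = n(E° − E)/0.0592 = 2(0.60 − 0.671)/0.0592 = -2.399, so Q = 0.00399.
With Q = [Ni²⁺]/[Cu²⁺] and the known concentrations, [Cu²⁺] in the denominator gives [Cu²⁺] = 1.1 M.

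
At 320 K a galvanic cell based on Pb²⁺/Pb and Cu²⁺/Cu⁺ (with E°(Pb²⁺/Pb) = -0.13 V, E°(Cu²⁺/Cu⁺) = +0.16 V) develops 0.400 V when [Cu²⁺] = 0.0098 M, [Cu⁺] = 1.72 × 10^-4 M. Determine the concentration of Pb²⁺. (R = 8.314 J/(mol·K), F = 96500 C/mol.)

1.1 M

From the Nernst equation, ln Q = nF(E° − E)/RT = 2×96500×(0.29 − 0.400)/(8.314×320) = -7.980, so Q = 3.42 × 10^-4.
With Q = [Pb²⁺]·[Cu⁺]^2/[Cu²⁺]^2 and the known concentrations, [Pb²⁺] in the numerator gives [Pb²⁺] = 1.1 M.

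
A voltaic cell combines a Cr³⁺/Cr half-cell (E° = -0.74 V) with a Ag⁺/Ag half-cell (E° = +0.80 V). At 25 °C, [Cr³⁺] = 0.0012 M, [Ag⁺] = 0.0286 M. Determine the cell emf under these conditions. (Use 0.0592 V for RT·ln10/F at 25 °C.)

The Ag⁺/Ag couple has the higher reduction potential and acts as the cathode, so E°_cell = +0.80 − (-0.74) = 1.54 V.
Balancing electrons gives n = 3; the reaction quotient is Q = [Cr³⁺]/[Ag⁺]^3 = 51.3.
At 25 °C, E = E° − (0.0592/n) log Q = 1.54 − (0.0592/3)(1.710) = 1.540 − 0.034 = 1.506 V.

1.51 V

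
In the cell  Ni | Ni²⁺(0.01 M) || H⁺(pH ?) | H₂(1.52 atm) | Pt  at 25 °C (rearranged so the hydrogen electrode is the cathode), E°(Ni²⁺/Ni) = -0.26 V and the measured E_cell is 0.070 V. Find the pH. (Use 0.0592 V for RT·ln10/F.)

E°_cell = 0.26 V and n = 2.
log Q = n(E° − E)/0.0592 = 2×(0.26 − 0.070)/0.0592 = 6.419.
With Q = [Ni²⁺]·P(H₂) / [H⁺]^2, solving for [H⁺] gives log[H⁺] = -4.119, so pH = 4.12.

pH = 4.12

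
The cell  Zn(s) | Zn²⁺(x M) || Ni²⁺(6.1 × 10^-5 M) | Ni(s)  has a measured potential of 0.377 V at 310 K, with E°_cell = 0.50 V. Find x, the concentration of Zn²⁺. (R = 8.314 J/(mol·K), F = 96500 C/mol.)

From the Nernst equation, ln Q = nF(E° − E)/RT = 2×96500×(0.50 − 0.377)/(8.314×310) = 9.211, so Q = 1 × 10^4.
With Q = [Zn²⁺]/[Ni²⁺] and the known concentrations, [Zn²⁺] in the numerator gives [Zn²⁺] = 0.61 M.

0.61 M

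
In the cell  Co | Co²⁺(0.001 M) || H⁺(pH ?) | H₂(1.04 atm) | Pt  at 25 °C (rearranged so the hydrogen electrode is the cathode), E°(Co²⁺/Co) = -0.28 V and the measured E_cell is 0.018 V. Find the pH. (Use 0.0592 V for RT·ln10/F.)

pH = 5.92

E°_cell = 0.28 V and n = 2.
log Q = n(E° − E)/0.0592 = 2×(0.28 − 0.018)/0.0592 = 8.851.
With Q = [Co²⁺]·P(H₂) / [H⁺]^2, solving for [H⁺] gives log[H⁺] = -5.917, so pH = 5.92.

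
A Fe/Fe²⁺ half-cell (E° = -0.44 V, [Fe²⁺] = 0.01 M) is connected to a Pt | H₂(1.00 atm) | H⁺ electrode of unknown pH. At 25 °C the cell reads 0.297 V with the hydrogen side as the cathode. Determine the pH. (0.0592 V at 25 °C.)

pH = 3.42

E°_cell = 0.44 V and n = 2.
log Q = n(E° − E)/0.0592 = 2×(0.44 − 0.297)/0.0592 = 4.831.
With Q = [Fe²⁺]·P(H₂) / [H⁺]^2, solving for [H⁺] gives log[H⁺] = -3.416, so pH = 3.42.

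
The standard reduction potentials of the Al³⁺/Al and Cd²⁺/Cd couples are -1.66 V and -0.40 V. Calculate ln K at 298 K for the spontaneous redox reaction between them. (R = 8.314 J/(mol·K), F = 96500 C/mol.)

E°_cell = -0.40 − (-1.66) = 1.26 V, with n = 6 electrons transferred.
At equilibrium E = 0, so the Nernst equation gives ln K = nFE°/RT = (6)(96500)(1.26)/((8.314)(298)) = 294.46.

ln K = 294.5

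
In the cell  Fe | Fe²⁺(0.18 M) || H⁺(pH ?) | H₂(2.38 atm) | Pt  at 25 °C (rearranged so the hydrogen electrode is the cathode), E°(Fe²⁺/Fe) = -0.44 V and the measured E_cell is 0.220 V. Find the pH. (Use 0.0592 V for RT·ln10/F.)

pH = 3.90

E°_cell = 0.44 V and n = 2.
log Q = n(E° − E)/0.0592 = 2×(0.44 − 0.220)/0.0592 = 7.432.
With Q = [Fe²⁺]·P(H₂) / [H⁺]^2, solving for [H⁺] gives log[H⁺] = -3.900, so pH = 3.90.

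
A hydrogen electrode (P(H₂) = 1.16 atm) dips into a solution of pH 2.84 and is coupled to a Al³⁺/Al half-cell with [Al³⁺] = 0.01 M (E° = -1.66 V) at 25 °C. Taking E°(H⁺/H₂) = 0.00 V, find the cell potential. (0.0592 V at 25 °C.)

1.53 V

The hydrogen couple is the cathode, so E°_cell = 1.66 V; n = 6.
[H⁺] = 10^(−2.84) = 0.0014 M, and Q = [Al³⁺]^2·P(H₂)^3 / [H⁺]^6 = 1.71 × 10^13.
E = E° − (0.0592/6) log Q = 1.66 − (0.0592/6)(13.233) = 1.529 V.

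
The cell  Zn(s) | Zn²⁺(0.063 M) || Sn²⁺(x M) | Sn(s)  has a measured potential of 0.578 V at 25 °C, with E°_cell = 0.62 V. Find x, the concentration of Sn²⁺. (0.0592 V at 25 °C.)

0.0024 M

From the Nernst equation, log Q = n(E° − E)/0.0592 = 2(0.62 − 0.578)/0.0592 = 1.419, so Q = 26.2.
With Q = [Zn²⁺]/[Sn²⁺] and the known concentrations, [Sn²⁺] in the denominator gives [Sn²⁺] = 0.0024 M.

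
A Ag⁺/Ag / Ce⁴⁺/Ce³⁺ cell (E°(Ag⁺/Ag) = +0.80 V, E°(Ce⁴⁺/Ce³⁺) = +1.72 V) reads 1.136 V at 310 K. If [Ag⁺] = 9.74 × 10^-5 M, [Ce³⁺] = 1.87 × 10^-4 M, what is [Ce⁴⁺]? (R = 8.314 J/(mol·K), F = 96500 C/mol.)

From the Nernst equation, ln Q = nF(E° − E)/RT = 1×96500×(0.92 − 1.136)/(8.314×310) = -8.087, so Q = 3.07 × 10^-4.
With Q = [Ag⁺]·[Ce³⁺]/[Ce⁴⁺] and the known concentrations, [Ce⁴⁺] in the denominator gives [Ce⁴⁺] = 5.9 × 10^-5 M.

5.9 × 10^-5 M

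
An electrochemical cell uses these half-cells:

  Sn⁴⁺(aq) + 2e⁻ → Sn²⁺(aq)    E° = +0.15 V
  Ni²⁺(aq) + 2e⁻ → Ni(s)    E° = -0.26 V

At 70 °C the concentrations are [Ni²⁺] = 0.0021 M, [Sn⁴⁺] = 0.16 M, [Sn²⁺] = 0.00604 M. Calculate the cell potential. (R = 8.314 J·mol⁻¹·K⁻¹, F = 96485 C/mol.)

0.550 V

The Sn⁴⁺/Sn²⁺ couple has the higher reduction potential and acts as the cathode, so E°_cell = +0.15 − (-0.26) = 0.41 V.
Balancing electrons gives n = 2; the reaction quotient is Q = [Ni²⁺]·[Sn²⁺]/[Sn⁴⁺] = 7.93 × 10^-5.
E = E° − (RT/nF) ln Q = 0.41 − (8.314×343)/(2×96485) × (-9.443) = 0.410 + 0.140 = 0.550 V.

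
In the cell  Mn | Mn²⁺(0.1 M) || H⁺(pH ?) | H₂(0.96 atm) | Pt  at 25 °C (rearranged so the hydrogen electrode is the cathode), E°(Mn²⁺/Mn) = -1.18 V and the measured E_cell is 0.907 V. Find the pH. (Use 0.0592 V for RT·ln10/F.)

pH = 5.12

E°_cell = 1.18 V and n = 2.
log Q = n(E° − E)/0.0592 = 2×(1.18 − 0.907)/0.0592 = 9.223.
With Q = [Mn²⁺]·P(H₂) / [H⁺]^2, solving for [H⁺] gives log[H⁺] = -5.120, so pH = 5.12.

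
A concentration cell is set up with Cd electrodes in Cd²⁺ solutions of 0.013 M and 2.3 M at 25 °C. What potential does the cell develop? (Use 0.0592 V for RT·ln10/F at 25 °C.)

Both half-cells are Cd²⁺/Cd, so E°_cell = 0. The concentrated side is the cathode; the cell reaction moves Cd²⁺ from high to low concentration with n = 2.
Q = [Cd²⁺]_dilute/[Cd²⁺]_conc = 0.013/2.3 = 0.00565.
E = 0 − (0.0592/2) log Q = −(0.0592/2)(-2.248) = 0.0665 V.

0.067 V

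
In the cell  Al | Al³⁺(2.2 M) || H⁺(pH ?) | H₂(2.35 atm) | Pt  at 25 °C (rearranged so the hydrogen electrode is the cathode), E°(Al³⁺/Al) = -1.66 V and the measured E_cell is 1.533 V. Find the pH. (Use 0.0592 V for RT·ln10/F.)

E°_cell = 1.66 V and n = 6.
log Q = n(E° − E)/0.0592 = 6×(1.66 − 1.533)/0.0592 = 12.872.
With Q = [Al³⁺]^2·P(H₂)^3 / [H⁺]^6, solving for [H⁺] gives log[H⁺] = -1.846, so pH = 1.85.

pH = 1.85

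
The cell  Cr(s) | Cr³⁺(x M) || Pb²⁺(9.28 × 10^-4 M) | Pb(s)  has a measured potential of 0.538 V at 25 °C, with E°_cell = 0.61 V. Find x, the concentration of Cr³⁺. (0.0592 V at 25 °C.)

0.13 M

From the Nernst equation, log Q = n(E° − E)/0.0592 = 6(0.61 − 0.538)/0.0592 = 7.297, so Q = 1.98 × 10^7.
With Q = [Cr³⁺]^2/[Pb²⁺]^3 and the known concentrations, [Cr³⁺]^2 in the numerator gives [Cr³⁺] = 0.13 M.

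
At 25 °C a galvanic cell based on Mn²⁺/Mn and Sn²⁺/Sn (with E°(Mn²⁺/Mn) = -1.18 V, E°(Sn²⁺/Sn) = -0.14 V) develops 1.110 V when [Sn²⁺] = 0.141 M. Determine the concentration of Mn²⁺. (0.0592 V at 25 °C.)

From the Nernst equation, log Q = n(E° − E)/0.0592 = 2(1.04 − 1.110)/0.0592 = -2.365, so Q = 0.00432.
With Q = [Mn²⁺]/[Sn²⁺] and the known concentrations, [Mn²⁺] in the numerator gives [Mn²⁺] = 6.1 × 10^-4 M.

6.1 × 10^-4 M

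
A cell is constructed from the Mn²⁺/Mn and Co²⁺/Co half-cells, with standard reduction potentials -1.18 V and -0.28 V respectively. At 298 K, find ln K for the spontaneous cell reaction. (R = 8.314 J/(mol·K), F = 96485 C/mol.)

ln K = 70.1

E°_cell = -0.28 − (-1.18) = 0.90 V, with n = 2 electrons transferred.
At equilibrium E = 0, so the Nernst equation gives ln K = nFE°/RT = (2)(96485)(0.90)/((8.314)(298)) = 70.10.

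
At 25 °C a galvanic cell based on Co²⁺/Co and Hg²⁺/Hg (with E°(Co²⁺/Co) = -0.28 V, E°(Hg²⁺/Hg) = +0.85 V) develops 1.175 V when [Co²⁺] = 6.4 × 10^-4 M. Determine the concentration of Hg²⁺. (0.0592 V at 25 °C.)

From the Nernst equation, log Q = n(E° − E)/0.0592 = 2(1.13 − 1.175)/0.0592 = -1.520, so Q = 0.0302.
With Q = [Co²⁺]/[Hg²⁺] and the known concentrations, [Hg²⁺] in the denominator gives [Hg²⁺] = 0.021 M.

0.021 M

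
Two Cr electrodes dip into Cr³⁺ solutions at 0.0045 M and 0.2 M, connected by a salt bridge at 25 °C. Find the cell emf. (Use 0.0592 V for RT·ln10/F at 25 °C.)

0.033 V

Both half-cells are Cr³⁺/Cr, so E°_cell = 0. The concentrated side is the cathode; the cell reaction moves Cr³⁺ from high to low concentration with n = 3.
Q = [Cr³⁺]_dilute/[Cr³⁺]_conc = 0.0045/0.2 = 0.0225.
E = 0 − (0.0592/3) log Q = −(0.0592/3)(-1.648) = 0.0325 V.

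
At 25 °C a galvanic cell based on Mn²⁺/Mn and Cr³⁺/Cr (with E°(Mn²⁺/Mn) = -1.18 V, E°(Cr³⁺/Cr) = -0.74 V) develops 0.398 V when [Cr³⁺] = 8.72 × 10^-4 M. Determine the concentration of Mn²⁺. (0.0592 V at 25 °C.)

From the Nernst equation, log Q = n(E° − E)/0.0592 = 6(0.44 − 0.398)/0.0592 = 4.257, so Q = 1.81 × 10^4.
With Q = [Mn²⁺]^3/[Cr³⁺]^2 and the known concentrations, [Mn²⁺]^3 in the numerator gives [Mn²⁺] = 0.24 M.

0.24 M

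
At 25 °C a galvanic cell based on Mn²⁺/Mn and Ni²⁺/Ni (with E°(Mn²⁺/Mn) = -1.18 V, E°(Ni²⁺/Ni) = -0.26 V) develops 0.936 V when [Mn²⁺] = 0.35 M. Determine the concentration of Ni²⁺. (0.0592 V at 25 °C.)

1.2 M

From the Nernst equation, log Q = n(E° − E)/0.0592 = 2(0.92 − 0.936)/0.0592 = -0.541, so Q = 0.288.
With Q = [Mn²⁺]/[Ni²⁺] and the known concentrations, [Ni²⁺] in the denominator gives [Ni²⁺] = 1.2 M.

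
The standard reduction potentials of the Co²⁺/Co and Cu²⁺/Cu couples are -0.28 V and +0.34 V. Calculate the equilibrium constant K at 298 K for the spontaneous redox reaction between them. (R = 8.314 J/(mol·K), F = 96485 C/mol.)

E°_cell = +0.34 − (-0.28) = 0.62 V, with n = 2 electrons transferred.
At equilibrium E = 0, so the Nernst equation gives ln K = nFE°/RT = (2)(96485)(0.62)/((8.314)(298)) = 48.29.
K = e^48.29 = 9.4 × 10^20.

9.4 × 10^20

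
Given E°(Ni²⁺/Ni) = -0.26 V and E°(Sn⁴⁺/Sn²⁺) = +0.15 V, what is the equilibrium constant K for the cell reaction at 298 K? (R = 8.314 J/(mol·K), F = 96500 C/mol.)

7.4 × 10^13

E°_cell = +0.15 − (-0.26) = 0.41 V, with n = 2 electrons transferred.
At equilibrium E = 0, so the Nernst equation gives ln K = nFE°/RT = (2)(96500)(0.41)/((8.314)(298)) = 31.94.
K = e^31.94 = 7.4 × 10^13.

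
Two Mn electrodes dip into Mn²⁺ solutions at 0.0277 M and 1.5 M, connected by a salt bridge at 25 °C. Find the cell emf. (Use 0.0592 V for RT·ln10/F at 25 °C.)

Both half-cells are Mn²⁺/Mn, so E°_cell = 0. The concentrated side is the cathode; the cell reaction moves Mn²⁺ from high to low concentration with n = 2.
Q = [Mn²⁺]_dilute/[Mn²⁺]_conc = 0.0277/1.5 = 0.0185.
E = 0 − (0.0592/2) log Q = −(0.0592/2)(-1.734) = 0.0513 V.

0.051 V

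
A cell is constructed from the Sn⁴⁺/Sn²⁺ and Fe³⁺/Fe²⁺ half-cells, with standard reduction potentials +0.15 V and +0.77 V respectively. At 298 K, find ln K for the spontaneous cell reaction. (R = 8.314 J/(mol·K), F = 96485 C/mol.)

E°_cell = +0.77 − (+0.15) = 0.62 V, with n = 2 electrons transferred.
At equilibrium E = 0, so the Nernst equation gives ln K = nFE°/RT = (2)(96485)(0.62)/((8.314)(298)) = 48.29.

ln K = 48.3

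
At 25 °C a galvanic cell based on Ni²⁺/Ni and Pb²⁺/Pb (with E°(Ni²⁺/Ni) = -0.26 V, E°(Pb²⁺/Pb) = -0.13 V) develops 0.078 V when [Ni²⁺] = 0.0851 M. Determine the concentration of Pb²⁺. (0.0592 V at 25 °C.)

0.0015 M

From the Nernst equation, log Q = n(E° − E)/0.0592 = 2(0.13 − 0.078)/0.0592 = 1.757, so Q = 57.1.
With Q = [Ni²⁺]/[Pb²⁺] and the known concentrations, [Pb²⁺] in the denominator gives [Pb²⁺] = 0.0015 M.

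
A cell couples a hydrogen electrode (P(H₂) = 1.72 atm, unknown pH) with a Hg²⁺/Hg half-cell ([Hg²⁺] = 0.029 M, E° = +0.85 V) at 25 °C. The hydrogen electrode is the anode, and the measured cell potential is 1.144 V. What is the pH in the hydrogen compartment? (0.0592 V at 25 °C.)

E°_cell = 0.85 V and n = 2.
log Q = n(E° − E)/0.0592 = 2×(0.85 − 1.144)/0.0592 = -9.932.
With Q = [H⁺]^2 / ([Hg²⁺]·P(H₂)), solving for [H⁺] gives log[H⁺] = -5.617, so pH = 5.62.

pH = 5.62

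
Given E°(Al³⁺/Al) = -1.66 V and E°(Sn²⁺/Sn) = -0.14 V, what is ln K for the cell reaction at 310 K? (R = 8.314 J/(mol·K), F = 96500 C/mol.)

E°_cell = -0.14 − (-1.66) = 1.52 V, with n = 6 electrons transferred.
At equilibrium E = 0, so the Nernst equation gives ln K = nFE°/RT = (6)(96500)(1.52)/((8.314)(310)) = 341.47.

ln K = 341.5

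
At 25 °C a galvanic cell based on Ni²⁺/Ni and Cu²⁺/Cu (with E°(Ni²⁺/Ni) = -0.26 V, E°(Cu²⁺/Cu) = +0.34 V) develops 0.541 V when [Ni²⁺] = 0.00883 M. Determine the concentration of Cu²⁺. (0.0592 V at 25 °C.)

From the Nernst equation, log Q = n(E° − E)/0.0592 = 2(0.60 − 0.541)/0.0592 = 1.993, so Q = 98.5.
With Q = [Ni²⁺]/[Cu²⁺] and the known concentrations, [Cu²⁺] in the denominator gives [Cu²⁺] = 9 × 10^-5 M.

9 × 10^-5 M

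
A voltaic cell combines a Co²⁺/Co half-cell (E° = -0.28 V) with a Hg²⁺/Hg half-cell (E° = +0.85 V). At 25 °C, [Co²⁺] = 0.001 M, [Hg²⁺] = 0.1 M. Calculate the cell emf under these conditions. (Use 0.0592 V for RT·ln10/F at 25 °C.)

1.19 V

The Hg²⁺/Hg couple has the higher reduction potential and acts as the cathode, so E°_cell = +0.85 − (-0.28) = 1.13 V.
Balancing electrons gives n = 2; the reaction quotient is Q = [Co²⁺]/[Hg²⁺] = 0.0100.
At 25 °C, E = E° − (0.0592/n) log Q = 1.13 − (0.0592/2)(-2.000) = 1.130 + 0.059 = 1.189 V.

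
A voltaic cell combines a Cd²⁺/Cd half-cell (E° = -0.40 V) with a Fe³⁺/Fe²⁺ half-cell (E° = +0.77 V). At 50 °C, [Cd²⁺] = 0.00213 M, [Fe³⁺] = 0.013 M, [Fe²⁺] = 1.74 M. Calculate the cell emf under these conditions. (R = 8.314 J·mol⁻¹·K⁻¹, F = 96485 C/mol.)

1.12 V

The Fe³⁺/Fe²⁺ couple has the higher reduction potential and acts as the cathode, so E°_cell = +0.77 − (-0.40) = 1.17 V.
Balancing electrons gives n = 2; the reaction quotient is Q = [Cd²⁺]·[Fe²⁺]^2/[Fe³⁺]^2 = 38.2.
E = E° − (RT/nF) ln Q = 1.17 − (8.314×323)/(2×96485) × (3.642) = 1.170 − 0.051 = 1.119 V.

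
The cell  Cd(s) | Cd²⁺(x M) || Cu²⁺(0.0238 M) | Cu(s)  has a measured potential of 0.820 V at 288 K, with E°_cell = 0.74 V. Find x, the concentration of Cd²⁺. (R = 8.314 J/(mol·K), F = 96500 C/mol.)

3.8 × 10^-5 M

From the Nernst equation, ln Q = nF(E° − E)/RT = 2×96500×(0.74 − 0.820)/(8.314×288) = -6.448, so Q = 0.00158.
With Q = [Cd²⁺]/[Cu²⁺] and the known concentrations, [Cd²⁺] in the numerator gives [Cd²⁺] = 3.8 × 10^-5 M.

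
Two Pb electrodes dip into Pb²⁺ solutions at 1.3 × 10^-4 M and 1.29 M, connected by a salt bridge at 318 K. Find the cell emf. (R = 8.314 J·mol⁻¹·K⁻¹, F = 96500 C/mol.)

Both half-cells are Pb²⁺/Pb, so E°_cell = 0. The concentrated side is the cathode; the cell reaction moves Pb²⁺ from high to low concentration with n = 2.
Q = [Pb²⁺]_dilute/[Pb²⁺]_conc = 1.3 × 10^-4/1.29 = 1.01 × 10^-4.
E = 0 − (RT/nF) ln Q = −((8.314×318)/(2×96500))(-9.203) = 0.1261 V.

0.13 V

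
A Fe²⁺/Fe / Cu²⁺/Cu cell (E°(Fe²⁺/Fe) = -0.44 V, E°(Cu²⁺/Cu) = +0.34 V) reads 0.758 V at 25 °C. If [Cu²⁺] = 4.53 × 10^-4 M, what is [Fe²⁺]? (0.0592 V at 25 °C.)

From the Nernst equation, log Q = n(E° − E)/0.0592 = 2(0.78 − 0.758)/0.0592 = 0.743, so Q = 5.54.
With Q = [Fe²⁺]/[Cu²⁺] and the known concentrations, [Fe²⁺] in the numerator gives [Fe²⁺] = 0.0025 M.

0.0025 M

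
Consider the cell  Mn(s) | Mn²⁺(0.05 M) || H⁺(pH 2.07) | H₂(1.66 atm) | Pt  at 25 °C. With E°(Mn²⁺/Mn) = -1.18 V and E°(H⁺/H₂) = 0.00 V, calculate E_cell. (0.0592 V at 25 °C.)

The hydrogen couple is the cathode, so E°_cell = 1.18 V; n = 2.
[H⁺] = 10^(−2.07) = 0.0085 M, and Q = [Mn²⁺]·P(H₂) / [H⁺]^2 = 1150.
E = E° − (0.0592/2) log Q = 1.18 − (0.0592/2)(3.059) = 1.089 V.

1.09 V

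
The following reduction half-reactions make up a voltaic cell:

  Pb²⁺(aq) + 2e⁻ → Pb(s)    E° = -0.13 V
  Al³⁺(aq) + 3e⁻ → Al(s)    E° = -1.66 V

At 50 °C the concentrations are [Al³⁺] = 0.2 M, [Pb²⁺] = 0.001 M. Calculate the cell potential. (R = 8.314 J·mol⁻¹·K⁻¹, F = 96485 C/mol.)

The Pb²⁺/Pb couple has the higher reduction potential and acts as the cathode, so E°_cell = -0.13 − (-1.66) = 1.53 V.
Balancing electrons gives n = 6; the reaction quotient is Q = [Al³⁺]^2/[Pb²⁺]^3 = 4 × 10^7.
E = E° − (RT/nF) ln Q = 1.53 − (8.314×323)/(6×96485) × (17.504) = 1.530 − 0.081 = 1.449 V.

1.45 V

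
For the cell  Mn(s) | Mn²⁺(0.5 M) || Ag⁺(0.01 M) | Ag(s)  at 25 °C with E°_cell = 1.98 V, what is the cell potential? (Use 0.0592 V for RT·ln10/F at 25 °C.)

Balancing electrons gives n = 2; the reaction quotient is Q = [Mn²⁺]/[Ag⁺]^2 = 5000.
At 25 °C, E = E° − (0.0592/n) log Q = 1.98 − (0.0592/2)(3.699) = 1.980 − 0.109 = 1.871 V.

1.87 V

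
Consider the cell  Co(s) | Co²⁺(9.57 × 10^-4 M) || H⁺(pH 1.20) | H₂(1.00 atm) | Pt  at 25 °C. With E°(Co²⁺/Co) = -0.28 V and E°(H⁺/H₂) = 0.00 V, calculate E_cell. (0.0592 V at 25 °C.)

0.30 V

The hydrogen couple is the cathode, so E°_cell = 0.28 V; n = 2.
[H⁺] = 10^(−1.20) = 0.063 M, and Q = [Co²⁺]·P(H₂) / [H⁺]^2 = 0.240.
E = E° − (0.0592/2) log Q = 0.28 − (0.0592/2)(-0.619) = 0.298 V.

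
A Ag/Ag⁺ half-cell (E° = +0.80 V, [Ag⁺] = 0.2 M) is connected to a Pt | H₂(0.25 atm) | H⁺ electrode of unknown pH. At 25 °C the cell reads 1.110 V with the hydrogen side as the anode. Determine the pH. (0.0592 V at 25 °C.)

E°_cell = 0.80 V and n = 2.
log Q = n(E° − E)/0.0592 = 2×(0.80 − 1.110)/0.0592 = -10.473.
With Q = [H⁺]^2 / ([Ag⁺]^2·P(H₂)), solving for [H⁺] gives log[H⁺] = -6.236, so pH = 6.24.

pH = 6.24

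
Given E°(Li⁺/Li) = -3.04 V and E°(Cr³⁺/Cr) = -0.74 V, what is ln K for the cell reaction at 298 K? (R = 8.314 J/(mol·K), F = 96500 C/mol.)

ln K = 268.8

E°_cell = -0.74 − (-3.04) = 2.30 V, with n = 3 electrons transferred.
At equilibrium E = 0, so the Nernst equation gives ln K = nFE°/RT = (3)(96500)(2.30)/((8.314)(298)) = 268.75.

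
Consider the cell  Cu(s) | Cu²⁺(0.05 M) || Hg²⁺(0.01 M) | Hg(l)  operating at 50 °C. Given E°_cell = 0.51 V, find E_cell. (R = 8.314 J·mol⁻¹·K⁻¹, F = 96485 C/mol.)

0.488 V

Balancing electrons gives n = 2; the reaction quotient is Q = [Cu²⁺]/[Hg²⁺] = 5.00.
E = E° − (RT/nF) ln Q = 0.51 − (8.314×323)/(2×96485) × (1.609) = 0.510 − 0.022 = 0.488 V.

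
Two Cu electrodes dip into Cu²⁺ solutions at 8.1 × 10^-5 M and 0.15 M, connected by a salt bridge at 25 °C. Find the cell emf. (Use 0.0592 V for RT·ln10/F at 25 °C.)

0.097 V

Both half-cells are Cu²⁺/Cu, so E°_cell = 0. The concentrated side is the cathode; the cell reaction moves Cu²⁺ from high to low concentration with n = 2.
Q = [Cu²⁺]_dilute/[Cu²⁺]_conc = 8.1 × 10^-5/0.15 = 5.4 × 10^-4.
E = 0 − (0.0592/2) log Q = −(0.0592/2)(-3.268) = 0.0967 V.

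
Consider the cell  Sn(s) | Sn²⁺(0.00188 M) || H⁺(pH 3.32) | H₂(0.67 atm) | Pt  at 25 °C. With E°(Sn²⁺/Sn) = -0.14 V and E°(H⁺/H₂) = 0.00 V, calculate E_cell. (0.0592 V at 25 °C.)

The hydrogen couple is the cathode, so E°_cell = 0.14 V; n = 2.
[H⁺] = 10^(−3.32) = 4.8 × 10^-4 M, and Q = [Sn²⁺]·P(H₂) / [H⁺]^2 = 5500.
E = E° − (0.0592/2) log Q = 0.14 − (0.0592/2)(3.740) = 0.029 V.

0.029 V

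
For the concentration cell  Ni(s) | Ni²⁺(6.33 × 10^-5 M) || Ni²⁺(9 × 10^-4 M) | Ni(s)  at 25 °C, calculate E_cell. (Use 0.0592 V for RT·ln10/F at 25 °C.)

0.034 V

Both half-cells are Ni²⁺/Ni, so E°_cell = 0. The concentrated side is the cathode; the cell reaction moves Ni²⁺ from high to low concentration with n = 2.
Q = [Ni²⁺]_dilute/[Ni²⁺]_conc = 6.33 × 10^-5/9 × 10^-4 = 0.0703.
E = 0 − (0.0592/2) log Q = −(0.0592/2)(-1.153) = 0.0341 V.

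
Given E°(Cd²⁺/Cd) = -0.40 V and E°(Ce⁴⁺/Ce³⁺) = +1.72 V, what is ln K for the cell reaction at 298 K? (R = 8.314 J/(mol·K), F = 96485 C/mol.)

E°_cell = +1.72 − (-0.40) = 2.12 V, with n = 2 electrons transferred.
At equilibrium E = 0, so the Nernst equation gives ln K = nFE°/RT = (2)(96485)(2.12)/((8.314)(298)) = 165.12.

ln K = 165.1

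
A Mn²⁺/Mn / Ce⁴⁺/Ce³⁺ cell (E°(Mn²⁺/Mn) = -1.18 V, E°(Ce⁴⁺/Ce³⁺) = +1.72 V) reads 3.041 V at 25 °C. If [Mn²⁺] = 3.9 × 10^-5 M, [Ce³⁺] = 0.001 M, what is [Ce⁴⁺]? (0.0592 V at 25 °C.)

0.0015 M

From the Nernst equation, log Q = n(E° − E)/0.0592 = 2(2.90 − 3.041)/0.0592 = -4.764, so Q = 1.72 × 10^-5.
With Q = [Mn²⁺]·[Ce³⁺]^2/[Ce⁴⁺]^2 and the known concentrations, [Ce⁴⁺]^2 in the denominator gives [Ce⁴⁺] = 0.0015 M.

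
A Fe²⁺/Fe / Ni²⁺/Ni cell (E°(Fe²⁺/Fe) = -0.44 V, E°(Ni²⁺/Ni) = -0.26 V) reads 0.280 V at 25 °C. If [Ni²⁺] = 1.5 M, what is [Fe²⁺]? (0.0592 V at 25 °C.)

6.3 × 10^-4 M

From the Nernst equation, log Q = n(E° − E)/0.0592 = 2(0.18 − 0.280)/0.0592 = -3.378, so Q = 4.18 × 10^-4.
With Q = [Fe²⁺]/[Ni²⁺] and the known concentrations, [Fe²⁺] in the numerator gives [Fe²⁺] = 6.3 × 10^-4 M.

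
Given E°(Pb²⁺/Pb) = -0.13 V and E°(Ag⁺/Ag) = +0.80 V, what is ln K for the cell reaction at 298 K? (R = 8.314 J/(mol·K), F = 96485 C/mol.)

ln K = 72.4

E°_cell = +0.80 − (-0.13) = 0.93 V, with n = 2 electrons transferred.
At equilibrium E = 0, so the Nernst equation gives ln K = nFE°/RT = (2)(96485)(0.93)/((8.314)(298)) = 72.43.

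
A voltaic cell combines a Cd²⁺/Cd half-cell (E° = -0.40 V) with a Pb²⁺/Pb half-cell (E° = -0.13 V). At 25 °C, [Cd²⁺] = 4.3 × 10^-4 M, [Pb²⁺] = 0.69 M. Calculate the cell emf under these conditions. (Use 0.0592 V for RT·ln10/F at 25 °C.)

0.365 V

The Pb²⁺/Pb couple has the higher reduction potential and acts as the cathode, so E°_cell = -0.13 − (-0.40) = 0.27 V.
Balancing electrons gives n = 2; the reaction quotient is Q = [Cd²⁺]/[Pb²⁺] = 6.23 × 10^-4.
At 25 °C, E = E° − (0.0592/n) log Q = 0.27 − (0.0592/2)(-3.205) = 0.270 + 0.095 = 0.365 V.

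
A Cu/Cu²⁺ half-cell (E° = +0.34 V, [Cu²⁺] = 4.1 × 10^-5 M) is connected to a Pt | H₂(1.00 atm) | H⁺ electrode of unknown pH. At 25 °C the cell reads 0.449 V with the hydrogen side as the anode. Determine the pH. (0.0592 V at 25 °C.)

pH = 4.03

E°_cell = 0.34 V and n = 2.
log Q = n(E° − E)/0.0592 = 2×(0.34 − 0.449)/0.0592 = -3.682.
With Q = [H⁺]^2 / ([Cu²⁺]·P(H₂)), solving for [H⁺] gives log[H⁺] = -4.035, so pH = 4.03.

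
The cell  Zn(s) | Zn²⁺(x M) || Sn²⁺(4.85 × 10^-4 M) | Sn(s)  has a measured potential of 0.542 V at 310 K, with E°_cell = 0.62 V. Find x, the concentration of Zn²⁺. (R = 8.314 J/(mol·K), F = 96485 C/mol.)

0.17 M

From the Nernst equation, ln Q = nF(E° − E)/RT = 2×96485×(0.62 − 0.542)/(8.314×310) = 5.840, so Q = 344.
With Q = [Zn²⁺]/[Sn²⁺] and the known concentrations, [Zn²⁺] in the numerator gives [Zn²⁺] = 0.17 M.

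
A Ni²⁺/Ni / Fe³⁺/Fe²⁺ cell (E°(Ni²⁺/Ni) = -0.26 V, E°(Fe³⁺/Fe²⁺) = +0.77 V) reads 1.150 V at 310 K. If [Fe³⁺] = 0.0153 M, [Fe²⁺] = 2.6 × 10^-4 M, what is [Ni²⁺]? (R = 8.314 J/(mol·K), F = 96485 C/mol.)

From the Nernst equation, ln Q = nF(E° − E)/RT = 2×96485×(1.03 − 1.150)/(8.314×310) = -8.985, so Q = 1.25 × 10^-4.
With Q = [Ni²⁺]·[Fe²⁺]^2/[Fe³⁺]^2 and the known concentrations, [Ni²⁺] in the numerator gives [Ni²⁺] = 0.43 M.

0.43 M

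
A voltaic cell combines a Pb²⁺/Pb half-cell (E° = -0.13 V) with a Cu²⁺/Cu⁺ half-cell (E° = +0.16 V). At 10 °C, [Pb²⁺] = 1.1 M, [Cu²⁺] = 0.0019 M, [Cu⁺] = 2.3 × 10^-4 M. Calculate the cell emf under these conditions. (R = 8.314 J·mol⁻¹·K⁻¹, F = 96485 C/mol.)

The Cu²⁺/Cu⁺ couple has the higher reduction potential and acts as the cathode, so E°_cell = +0.16 − (-0.13) = 0.29 V.
Balancing electrons gives n = 2; the reaction quotient is Q = [Pb²⁺]·[Cu⁺]^2/[Cu²⁺]^2 = 0.0161.
E = E° − (RT/nF) ln Q = 0.29 − (8.314×283)/(2×96485) × (-4.128) = 0.290 + 0.050 = 0.340 V.

0.340 V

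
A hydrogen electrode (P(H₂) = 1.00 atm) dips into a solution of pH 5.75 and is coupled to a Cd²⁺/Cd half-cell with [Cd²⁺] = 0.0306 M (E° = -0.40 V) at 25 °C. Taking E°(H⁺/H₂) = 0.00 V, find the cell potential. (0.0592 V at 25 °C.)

0.10 V

The hydrogen couple is the cathode, so E°_cell = 0.40 V; n = 2.
[H⁺] = 10^(−5.75) = 1.8 × 10^-6 M, and Q = [Cd²⁺]·P(H₂) / [H⁺]^2 = 9.68 × 10^9.
E = E° − (0.0592/2) log Q = 0.40 − (0.0592/2)(9.986) = 0.104 V.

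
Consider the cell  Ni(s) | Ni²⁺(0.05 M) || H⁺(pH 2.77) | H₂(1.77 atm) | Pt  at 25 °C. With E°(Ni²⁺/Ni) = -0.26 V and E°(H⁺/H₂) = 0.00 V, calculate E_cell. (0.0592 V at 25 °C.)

The hydrogen couple is the cathode, so E°_cell = 0.26 V; n = 2.
[H⁺] = 10^(−2.77) = 0.0017 M, and Q = [Ni²⁺]·P(H₂) / [H⁺]^2 = 3.07 × 10^4.
E = E° − (0.0592/2) log Q = 0.26 − (0.0592/2)(4.487) = 0.127 V.

0.13 V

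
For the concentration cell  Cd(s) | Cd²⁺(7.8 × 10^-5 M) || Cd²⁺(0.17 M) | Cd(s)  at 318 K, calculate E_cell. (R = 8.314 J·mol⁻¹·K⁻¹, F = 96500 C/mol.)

0.11 V

Both half-cells are Cd²⁺/Cd, so E°_cell = 0. The concentrated side is the cathode; the cell reaction moves Cd²⁺ from high to low concentration with n = 2.
Q = [Cd²⁺]_dilute/[Cd²⁺]_conc = 7.8 × 10^-5/0.17 = 4.59 × 10^-4.
E = 0 − (RT/nF) ln Q = −((8.314×318)/(2×96500))(-7.687) = 0.1053 V.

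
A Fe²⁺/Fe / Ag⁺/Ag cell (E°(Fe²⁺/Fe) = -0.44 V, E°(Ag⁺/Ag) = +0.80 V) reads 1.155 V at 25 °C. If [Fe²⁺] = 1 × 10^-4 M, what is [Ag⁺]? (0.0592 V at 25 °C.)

From the Nernst equation, log Q = n(E° − E)/0.0592 = 2(1.24 − 1.155)/0.0592 = 2.872, so Q = 744.
With Q = [Fe²⁺]/[Ag⁺]^2 and the known concentrations, [Ag⁺]^2 in the denominator gives [Ag⁺] = 3.7 × 10^-4 M.

3.7 × 10^-4 M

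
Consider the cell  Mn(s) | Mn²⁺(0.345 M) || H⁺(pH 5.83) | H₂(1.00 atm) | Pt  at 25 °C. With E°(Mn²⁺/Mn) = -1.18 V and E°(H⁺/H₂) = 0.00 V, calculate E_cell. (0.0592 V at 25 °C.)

The hydrogen couple is the cathode, so E°_cell = 1.18 V; n = 2.
[H⁺] = 10^(−5.83) = 1.5 × 10^-6 M, and Q = [Mn²⁺]·P(H₂) / [H⁺]^2 = 1.58 × 10^11.
E = E° − (0.0592/2) log Q = 1.18 − (0.0592/2)(11.198) = 0.849 V.

0.85 V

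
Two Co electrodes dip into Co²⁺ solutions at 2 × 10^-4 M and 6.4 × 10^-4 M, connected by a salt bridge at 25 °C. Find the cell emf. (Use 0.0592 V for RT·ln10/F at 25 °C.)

Both half-cells are Co²⁺/Co, so E°_cell = 0. The concentrated side is the cathode; the cell reaction moves Co²⁺ from high to low concentration with n = 2.
Q = [Co²⁺]_dilute/[Co²⁺]_conc = 2 × 10^-4/6.4 × 10^-4 = 0.312.
E = 0 − (0.0592/2) log Q = −(0.0592/2)(-0.505) = 0.0149 V.

0.015 V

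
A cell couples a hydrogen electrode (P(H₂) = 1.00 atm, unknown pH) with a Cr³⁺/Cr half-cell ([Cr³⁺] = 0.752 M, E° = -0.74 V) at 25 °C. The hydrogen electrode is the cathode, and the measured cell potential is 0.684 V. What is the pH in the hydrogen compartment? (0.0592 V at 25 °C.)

pH = 0.99

E°_cell = 0.74 V and n = 6.
log Q = n(E° − E)/0.0592 = 6×(0.74 − 0.684)/0.0592 = 5.676.
With Q = [Cr³⁺]^2·P(H₂)^3 / [H⁺]^6, solving for [H⁺] gives log[H⁺] = -0.987, so pH = 0.99.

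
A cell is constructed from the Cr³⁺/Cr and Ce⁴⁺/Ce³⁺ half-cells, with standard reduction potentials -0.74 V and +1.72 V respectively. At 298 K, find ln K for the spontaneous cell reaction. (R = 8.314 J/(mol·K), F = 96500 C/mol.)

E°_cell = +1.72 − (-0.74) = 2.46 V, with n = 3 electrons transferred.
At equilibrium E = 0, so the Nernst equation gives ln K = nFE°/RT = (3)(96500)(2.46)/((8.314)(298)) = 287.45.

ln K = 287.4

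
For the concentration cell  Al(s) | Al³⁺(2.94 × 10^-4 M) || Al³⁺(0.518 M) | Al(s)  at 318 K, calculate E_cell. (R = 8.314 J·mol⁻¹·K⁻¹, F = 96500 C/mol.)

Both half-cells are Al³⁺/Al, so E°_cell = 0. The concentrated side is the cathode; the cell reaction moves Al³⁺ from high to low concentration with n = 3.
Q = [Al³⁺]_dilute/[Al³⁺]_conc = 2.94 × 10^-4/0.518 = 5.68 × 10^-4.
E = 0 − (RT/nF) ln Q = −((8.314×318)/(3×96500))(-7.474) = 0.0683 V.

0.068 V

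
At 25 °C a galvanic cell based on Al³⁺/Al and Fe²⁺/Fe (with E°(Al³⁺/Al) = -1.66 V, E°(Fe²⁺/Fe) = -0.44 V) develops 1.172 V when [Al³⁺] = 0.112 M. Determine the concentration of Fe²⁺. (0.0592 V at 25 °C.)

From the Nernst equation, log Q = n(E° − E)/0.0592 = 6(1.22 − 1.172)/0.0592 = 4.865, so Q = 7.33 × 10^4.
With Q = [Al³⁺]^2/[Fe²⁺]^3 and the known concentrations, [Fe²⁺]^3 in the denominator gives [Fe²⁺] = 0.0056 M.

0.0056 M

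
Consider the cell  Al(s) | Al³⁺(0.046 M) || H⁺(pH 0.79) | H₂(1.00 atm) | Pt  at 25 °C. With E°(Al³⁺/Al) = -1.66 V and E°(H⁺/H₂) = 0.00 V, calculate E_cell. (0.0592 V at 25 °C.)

1.64 V

The hydrogen couple is the cathode, so E°_cell = 1.66 V; n = 6.
[H⁺] = 10^(−0.79) = 0.16 M, and Q = [Al³⁺]^2·P(H₂)^3 / [H⁺]^6 = 116.
E = E° − (0.0592/6) log Q = 1.66 − (0.0592/6)(2.066) = 1.640 V.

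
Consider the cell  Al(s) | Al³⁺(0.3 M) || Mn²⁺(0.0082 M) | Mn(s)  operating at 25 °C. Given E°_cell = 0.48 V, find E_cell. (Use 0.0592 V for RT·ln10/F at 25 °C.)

Balancing electrons gives n = 6; the reaction quotient is Q = [Al³⁺]^2/[Mn²⁺]^3 = 1.63 × 10^5.
At 25 °C, E = E° − (0.0592/n) log Q = 0.48 − (0.0592/6)(5.213) = 0.480 − 0.051 = 0.429 V.

0.429 V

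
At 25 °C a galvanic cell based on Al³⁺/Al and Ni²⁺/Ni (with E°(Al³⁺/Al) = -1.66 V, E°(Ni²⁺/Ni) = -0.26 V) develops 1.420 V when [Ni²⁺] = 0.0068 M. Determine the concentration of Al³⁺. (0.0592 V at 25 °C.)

From the Nernst equation, log Q = n(E° − E)/0.0592 = 6(1.40 − 1.420)/0.0592 = -2.027, so Q = 0.00940.
With Q = [Al³⁺]^2/[Ni²⁺]^3 and the known concentrations, [Al³⁺]^2 in the numerator gives [Al³⁺] = 5.4 × 10^-5 M.

5.4 × 10^-5 M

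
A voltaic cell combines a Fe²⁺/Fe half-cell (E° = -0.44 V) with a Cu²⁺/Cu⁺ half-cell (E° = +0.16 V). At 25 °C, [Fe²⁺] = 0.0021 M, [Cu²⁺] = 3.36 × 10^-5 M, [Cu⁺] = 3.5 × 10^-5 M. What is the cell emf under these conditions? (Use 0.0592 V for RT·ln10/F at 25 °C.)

The Cu²⁺/Cu⁺ couple has the higher reduction potential and acts as the cathode, so E°_cell = +0.16 − (-0.44) = 0.60 V.
Balancing electrons gives n = 2; the reaction quotient is Q = [Fe²⁺]·[Cu⁺]^2/[Cu²⁺]^2 = 0.00228.
At 25 °C, E = E° − (0.0592/n) log Q = 0.60 − (0.0592/2)(-2.642) = 0.600 + 0.078 = 0.678 V.

0.678 V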